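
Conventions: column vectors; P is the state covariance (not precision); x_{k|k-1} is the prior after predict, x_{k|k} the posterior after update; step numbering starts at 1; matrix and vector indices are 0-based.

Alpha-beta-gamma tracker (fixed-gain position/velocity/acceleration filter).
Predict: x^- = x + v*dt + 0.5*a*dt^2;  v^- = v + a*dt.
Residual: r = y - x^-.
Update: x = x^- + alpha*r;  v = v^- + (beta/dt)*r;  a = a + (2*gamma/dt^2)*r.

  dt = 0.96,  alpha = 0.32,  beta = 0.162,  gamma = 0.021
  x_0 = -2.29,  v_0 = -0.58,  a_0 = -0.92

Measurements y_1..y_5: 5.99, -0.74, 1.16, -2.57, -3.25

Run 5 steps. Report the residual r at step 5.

resid = -0.3356

step 1: x_pred=-3.2707  r=9.2607  x^+=-0.3073  v^+=0.0995  a^+=-0.4980
step 2: x_pred=-0.4412  r=-0.2988  x^+=-0.5368  v^+=-0.4289  a^+=-0.5116
step 3: x_pred=-1.1843  r=2.3443  x^+=-0.4341  v^+=-0.5244  a^+=-0.4047
step 4: x_pred=-1.1241  r=-1.4459  x^+=-1.5868  v^+=-1.1570  a^+=-0.4706
step 5: x_pred=-2.9144  r=-0.3356  x^+=-3.0218  v^+=-1.6654  a^+=-0.4859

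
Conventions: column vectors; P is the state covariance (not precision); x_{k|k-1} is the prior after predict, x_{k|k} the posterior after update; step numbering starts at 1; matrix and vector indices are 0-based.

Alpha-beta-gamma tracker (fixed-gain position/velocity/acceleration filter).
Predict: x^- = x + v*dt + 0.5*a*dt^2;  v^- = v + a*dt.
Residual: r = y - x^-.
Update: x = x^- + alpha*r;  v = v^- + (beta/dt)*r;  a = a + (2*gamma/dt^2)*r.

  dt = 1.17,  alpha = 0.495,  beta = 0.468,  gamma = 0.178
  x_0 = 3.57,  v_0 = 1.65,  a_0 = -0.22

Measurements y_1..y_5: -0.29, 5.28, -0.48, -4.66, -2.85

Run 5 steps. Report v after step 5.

v_post = -3.1420

step 1: x_pred=5.3499  r=-5.6399  x^+=2.5582  v^+=-0.8634  a^+=-1.6867
step 2: x_pred=0.3935  r=4.8865  x^+=2.8123  v^+=-0.8823  a^+=-0.4159
step 3: x_pred=1.4954  r=-1.9754  x^+=0.5176  v^+=-2.1591  a^+=-0.9297
step 4: x_pred=-2.6449  r=-2.0151  x^+=-3.6424  v^+=-4.0528  a^+=-1.4537
step 5: x_pred=-9.3792  r=6.5292  x^+=-6.1472  v^+=-3.1420  a^+=0.2443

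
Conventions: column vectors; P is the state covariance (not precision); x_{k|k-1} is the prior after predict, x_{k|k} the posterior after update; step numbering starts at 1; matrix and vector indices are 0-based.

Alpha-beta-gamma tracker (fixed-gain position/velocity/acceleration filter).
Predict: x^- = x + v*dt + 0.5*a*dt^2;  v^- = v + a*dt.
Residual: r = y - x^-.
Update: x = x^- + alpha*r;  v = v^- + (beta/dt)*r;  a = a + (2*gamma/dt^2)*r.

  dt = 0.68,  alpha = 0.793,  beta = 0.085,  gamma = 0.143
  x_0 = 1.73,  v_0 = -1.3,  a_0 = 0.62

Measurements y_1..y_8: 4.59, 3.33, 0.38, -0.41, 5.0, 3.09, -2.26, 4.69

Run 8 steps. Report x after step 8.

x_post = 3.1581

step 1: x_pred=0.9893  r=3.6007  x^+=3.8447  v^+=-0.4283  a^+=2.8470
step 2: x_pred=4.2116  r=-0.8816  x^+=3.5125  v^+=1.3975  a^+=2.3017
step 3: x_pred=4.9949  r=-4.6149  x^+=1.3353  v^+=2.3858  a^+=-0.5527
step 4: x_pred=2.8299  r=-3.2399  x^+=0.2606  v^+=1.6050  a^+=-2.5565
step 5: x_pred=0.7610  r=4.2390  x^+=4.1225  v^+=0.3964  a^+=0.0653
step 6: x_pred=4.4072  r=-1.3172  x^+=3.3627  v^+=0.2762  a^+=-0.7494
step 7: x_pred=3.3772  r=-5.6372  x^+=-1.0931  v^+=-0.9380  a^+=-4.2361
step 8: x_pred=-2.7103  r=7.4003  x^+=3.1581  v^+=-2.8935  a^+=0.3411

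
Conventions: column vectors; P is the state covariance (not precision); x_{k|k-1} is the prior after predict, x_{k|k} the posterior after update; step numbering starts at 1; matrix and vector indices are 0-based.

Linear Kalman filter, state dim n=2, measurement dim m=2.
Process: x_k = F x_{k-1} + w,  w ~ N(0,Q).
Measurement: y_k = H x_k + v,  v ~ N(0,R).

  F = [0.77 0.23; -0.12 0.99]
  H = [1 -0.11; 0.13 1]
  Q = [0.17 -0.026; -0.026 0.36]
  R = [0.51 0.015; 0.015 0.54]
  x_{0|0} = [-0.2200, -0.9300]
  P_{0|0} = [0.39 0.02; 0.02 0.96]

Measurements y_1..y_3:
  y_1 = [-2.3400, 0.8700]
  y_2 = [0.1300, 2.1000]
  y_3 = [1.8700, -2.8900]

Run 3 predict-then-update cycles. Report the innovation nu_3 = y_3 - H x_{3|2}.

innov = [1.9132, -4.3903]

step 1: x^-=[-0.3833, -0.8943]  P^-=[0.4591 0.1712; 0.1713 1.3018]  S=[0.9472 0.1003; 0.1003 1.8940]  K=[0.4545 0.0979; -0.0446 0.7014]  nu=[-2.0551, 1.8141]  x^+=[-1.1397, 0.4699]  P^+=[0.2364 0.0289; 0.0289 0.3743]
step 2: x^-=[-0.7695, 0.6020]  P^-=[0.3402 0.0586; 0.0586 0.7234]  S=[0.8461 0.0375; 0.0375 1.2844]  K=[0.3915 0.0687; -0.0500 0.5706]  nu=[0.9657, 1.5981]  x^+=[-0.2817, 1.4656]  P^+=[0.2025 0.0166; 0.0166 0.3052]
step 3: x^-=[0.1202, 1.4847]  P^-=[0.3121 0.0370; 0.0370 0.6581]  S=[0.8219 0.0197; 0.0197 1.2130]  K=[0.3734 0.0579; -0.0561 0.5474]  nu=[1.9132, -4.3903]  x^+=[0.5803, -1.0261]  P^+=[0.1926 0.0118; 0.0118 0.2932]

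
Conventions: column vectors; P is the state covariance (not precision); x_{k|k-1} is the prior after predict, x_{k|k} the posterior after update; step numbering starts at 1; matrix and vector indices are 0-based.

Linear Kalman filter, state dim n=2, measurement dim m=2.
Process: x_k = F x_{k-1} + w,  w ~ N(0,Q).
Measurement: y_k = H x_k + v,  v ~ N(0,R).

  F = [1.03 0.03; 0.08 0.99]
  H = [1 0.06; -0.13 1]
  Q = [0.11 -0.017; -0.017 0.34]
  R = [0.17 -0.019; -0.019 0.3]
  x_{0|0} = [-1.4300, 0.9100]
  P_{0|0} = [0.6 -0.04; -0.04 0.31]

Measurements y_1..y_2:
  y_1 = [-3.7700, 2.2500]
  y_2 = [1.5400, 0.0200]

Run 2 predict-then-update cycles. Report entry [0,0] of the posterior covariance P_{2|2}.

P_post[0,0] = 0.1025

step 1: x^-=[-1.4456, 0.7865]  P^-=[0.7443 0.0008; 0.0008 0.6413]  S=[0.9167 -0.0765; -0.0765 0.9537]  K=[0.8090 -0.0357; 0.0996 0.6803]  nu=[-2.3716, 1.2756]  x^+=[-3.4098, 1.4181]  P^+=[0.1387 -0.0081; -0.0081 0.2012]
step 2: x^-=[-3.4696, 1.1312]  P^-=[0.2568 -0.0078; -0.0078 0.5368]  S=[0.4278 -0.0280; -0.0280 0.8431]  K=[0.5973 -0.0291; 0.0989 0.6411]  nu=[4.9417, -1.5622]  x^+=[-0.4724, 0.6181]  P^+=[0.1025 -0.0068; -0.0068 0.1896]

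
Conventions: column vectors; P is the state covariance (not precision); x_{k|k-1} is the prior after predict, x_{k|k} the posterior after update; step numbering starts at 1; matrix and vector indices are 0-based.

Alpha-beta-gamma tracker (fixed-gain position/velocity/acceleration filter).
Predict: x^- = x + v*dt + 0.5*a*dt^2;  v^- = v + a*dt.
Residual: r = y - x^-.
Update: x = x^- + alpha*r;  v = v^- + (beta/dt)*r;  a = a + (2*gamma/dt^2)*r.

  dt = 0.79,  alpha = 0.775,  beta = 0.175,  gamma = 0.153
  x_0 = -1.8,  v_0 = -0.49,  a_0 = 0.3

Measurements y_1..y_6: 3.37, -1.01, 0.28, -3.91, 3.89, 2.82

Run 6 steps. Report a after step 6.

a_post = 0.3874

step 1: x_pred=-2.0935  r=5.4635  x^+=2.1407  v^+=0.9573  a^+=2.9788
step 2: x_pred=3.8265  r=-4.8365  x^+=0.0782  v^+=2.2391  a^+=0.6074
step 3: x_pred=2.0367  r=-1.7567  x^+=0.6752  v^+=2.3299  a^+=-0.2539
step 4: x_pred=2.4366  r=-6.3466  x^+=-2.4820  v^+=0.7234  a^+=-3.3657
step 5: x_pred=-2.9608  r=6.8508  x^+=2.3486  v^+=-0.4179  a^+=-0.0067
step 6: x_pred=2.0163  r=0.8037  x^+=2.6392  v^+=-0.2452  a^+=0.3874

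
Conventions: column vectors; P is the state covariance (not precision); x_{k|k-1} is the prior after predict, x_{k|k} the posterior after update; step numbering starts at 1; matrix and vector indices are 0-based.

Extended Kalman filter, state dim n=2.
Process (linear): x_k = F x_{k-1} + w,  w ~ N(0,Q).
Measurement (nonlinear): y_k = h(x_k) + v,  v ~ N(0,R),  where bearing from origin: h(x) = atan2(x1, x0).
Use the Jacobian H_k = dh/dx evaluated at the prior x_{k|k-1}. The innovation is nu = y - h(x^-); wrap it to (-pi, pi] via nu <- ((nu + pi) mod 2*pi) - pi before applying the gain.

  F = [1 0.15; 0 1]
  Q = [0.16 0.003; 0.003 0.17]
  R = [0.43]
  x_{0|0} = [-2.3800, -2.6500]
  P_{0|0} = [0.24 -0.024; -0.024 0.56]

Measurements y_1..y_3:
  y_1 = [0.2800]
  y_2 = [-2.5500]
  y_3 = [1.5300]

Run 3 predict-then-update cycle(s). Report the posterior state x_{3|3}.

step 1: x^-=[-2.7775, -2.6500]  P^-=[0.4054 0.0630; 0.0630 0.7300]  H_jac=[0.1798 -0.1885]  S=[0.4648]  K=[0.1313; -0.2717]  nu=[2.6597]  x^+=[-2.4283, -3.3725]  P^+=[0.3974 0.0796; 0.0796 0.6957]
step 2: x^-=[-2.9342, -3.3725]  P^-=[0.5969 0.1869; 0.1869 0.8657]  H_jac=[0.1688 -0.1468]  S=[0.4564]  K=[0.1606; -0.2094]  nu=[-0.2632]  x^+=[-2.9764, -3.3174]  P^+=[0.5851 0.2023; 0.2023 0.8457]
step 3: x^-=[-3.4740, -3.3174]  P^-=[0.8249 0.3321; 0.3321 1.0157]  H_jac=[0.1438 -0.1506]  S=[0.4557]  K=[0.1505; -0.2308]  nu=[-2.3739]  x^+=[-3.8313, -2.7695]  P^+=[0.8145 0.3480; 0.3480 0.9914]

x_post = [-3.8313, -2.7695]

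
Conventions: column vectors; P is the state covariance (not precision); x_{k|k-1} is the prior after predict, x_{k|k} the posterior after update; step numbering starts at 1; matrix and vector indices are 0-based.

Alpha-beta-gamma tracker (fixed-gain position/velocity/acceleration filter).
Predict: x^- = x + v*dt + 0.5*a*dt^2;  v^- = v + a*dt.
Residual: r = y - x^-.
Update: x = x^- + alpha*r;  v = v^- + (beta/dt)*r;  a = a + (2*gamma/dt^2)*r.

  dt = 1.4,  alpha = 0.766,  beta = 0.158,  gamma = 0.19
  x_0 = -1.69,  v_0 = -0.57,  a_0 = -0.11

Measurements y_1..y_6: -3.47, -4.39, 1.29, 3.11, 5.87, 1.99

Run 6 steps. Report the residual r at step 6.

step 1: x_pred=-2.5958  r=-0.8742  x^+=-3.2654  v^+=-0.8227  a^+=-0.2795
step 2: x_pred=-4.6911  r=0.3011  x^+=-4.4604  v^+=-1.1800  a^+=-0.2211
step 3: x_pred=-6.3291  r=7.6191  x^+=-0.4929  v^+=-0.6297  a^+=1.2561
step 4: x_pred=-0.1435  r=3.2535  x^+=2.3487  v^+=1.4960  a^+=1.8868
step 5: x_pred=6.2922  r=-0.4222  x^+=5.9688  v^+=4.0899  a^+=1.8050
step 6: x_pred=13.4635  r=-11.4735  x^+=4.6748  v^+=5.3220  a^+=-0.4195

resid = -11.4735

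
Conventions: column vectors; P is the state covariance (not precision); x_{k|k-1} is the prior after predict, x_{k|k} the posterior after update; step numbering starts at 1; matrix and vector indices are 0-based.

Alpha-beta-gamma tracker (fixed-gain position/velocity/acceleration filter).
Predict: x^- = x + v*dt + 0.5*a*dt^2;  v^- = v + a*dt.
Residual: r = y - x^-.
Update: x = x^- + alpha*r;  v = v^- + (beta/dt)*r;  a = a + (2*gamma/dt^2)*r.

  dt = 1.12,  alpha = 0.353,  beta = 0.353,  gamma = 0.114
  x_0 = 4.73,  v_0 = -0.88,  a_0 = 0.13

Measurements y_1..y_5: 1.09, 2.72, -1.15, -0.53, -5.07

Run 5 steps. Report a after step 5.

step 1: x_pred=3.8259  r=-2.7359  x^+=2.8602  v^+=-1.5967  a^+=-0.3673
step 2: x_pred=0.8415  r=1.8785  x^+=1.5046  v^+=-1.4160  a^+=-0.0258
step 3: x_pred=-0.0975  r=-1.0525  x^+=-0.4691  v^+=-1.7767  a^+=-0.2171
step 4: x_pred=-2.5951  r=2.0651  x^+=-1.8661  v^+=-1.3690  a^+=0.1582
step 5: x_pred=-3.3001  r=-1.7699  x^+=-3.9249  v^+=-1.7496  a^+=-0.1635

a_post = -0.1635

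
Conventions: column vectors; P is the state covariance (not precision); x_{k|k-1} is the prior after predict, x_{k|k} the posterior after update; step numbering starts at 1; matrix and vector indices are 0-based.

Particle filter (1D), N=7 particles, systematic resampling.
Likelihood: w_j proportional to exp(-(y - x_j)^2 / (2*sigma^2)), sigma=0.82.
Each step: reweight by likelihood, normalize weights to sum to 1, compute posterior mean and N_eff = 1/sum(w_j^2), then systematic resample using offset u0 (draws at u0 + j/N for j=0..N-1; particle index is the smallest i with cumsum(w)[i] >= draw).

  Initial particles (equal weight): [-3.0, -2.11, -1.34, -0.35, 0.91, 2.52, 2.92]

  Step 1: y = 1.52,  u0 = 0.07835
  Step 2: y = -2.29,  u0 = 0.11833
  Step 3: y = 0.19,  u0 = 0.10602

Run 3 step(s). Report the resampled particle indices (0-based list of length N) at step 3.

step 1: w=[0.0000, 0.0000, 0.0015, 0.0481, 0.4914, 0.3081, 0.1509]  mean=1.6452  Neff=2.7664  idx=[4, 4, 4, 4, 5, 5, 6]
step 2: w=[0.2500, 0.2500, 0.2500, 0.2500, 0.0000, 0.0000, 0.0000]  mean=0.9101  Neff=4.0003  idx=[0, 1, 1, 2, 2, 3, 3]
step 3: w=[0.1429, 0.1429, 0.1429, 0.1429, 0.1429, 0.1429, 0.1429]  mean=0.9100  Neff=7.0000  idx=[0, 1, 2, 3, 4, 5, 6]

resampled_idx = [0, 1, 2, 3, 4, 5, 6]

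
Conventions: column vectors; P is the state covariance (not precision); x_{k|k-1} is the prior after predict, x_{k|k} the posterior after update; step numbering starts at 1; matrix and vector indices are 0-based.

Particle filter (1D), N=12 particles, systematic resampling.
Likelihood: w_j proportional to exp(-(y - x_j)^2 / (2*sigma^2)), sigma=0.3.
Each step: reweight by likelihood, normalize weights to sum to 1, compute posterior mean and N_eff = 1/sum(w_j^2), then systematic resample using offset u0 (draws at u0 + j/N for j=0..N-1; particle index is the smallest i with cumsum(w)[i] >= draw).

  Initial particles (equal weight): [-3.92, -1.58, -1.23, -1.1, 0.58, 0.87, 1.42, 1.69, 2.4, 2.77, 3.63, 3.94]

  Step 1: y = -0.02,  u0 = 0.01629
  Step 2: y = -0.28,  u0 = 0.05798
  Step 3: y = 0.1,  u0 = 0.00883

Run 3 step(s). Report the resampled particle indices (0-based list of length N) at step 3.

resampled_idx = [0, 1, 2, 3, 4, 5, 6, 7, 8, 9, 10, 11]

step 1: w=[0.0000, 0.0000, 0.0020, 0.0103, 0.9056, 0.0821, 0.0001, 0.0000, 0.0000, 0.0000, 0.0000, 0.0000]  mean=0.5831  Neff=1.2093  idx=[4, 4, 4, 4, 4, 4, 4, 4, 4, 4, 4, 5]
step 2: w=[0.0906, 0.0906, 0.0906, 0.0906, 0.0906, 0.0906, 0.0906, 0.0906, 0.0906, 0.0906, 0.0906, 0.0036]  mean=0.5810  Neff=11.0770  idx=[0, 1, 2, 3, 4, 5, 6, 7, 7, 8, 9, 10]
step 3: w=[0.0833, 0.0833, 0.0833, 0.0833, 0.0833, 0.0833, 0.0833, 0.0833, 0.0833, 0.0833, 0.0833, 0.0833]  mean=0.5800  Neff=12.0000  idx=[0, 1, 2, 3, 4, 5, 6, 7, 8, 9, 10, 11]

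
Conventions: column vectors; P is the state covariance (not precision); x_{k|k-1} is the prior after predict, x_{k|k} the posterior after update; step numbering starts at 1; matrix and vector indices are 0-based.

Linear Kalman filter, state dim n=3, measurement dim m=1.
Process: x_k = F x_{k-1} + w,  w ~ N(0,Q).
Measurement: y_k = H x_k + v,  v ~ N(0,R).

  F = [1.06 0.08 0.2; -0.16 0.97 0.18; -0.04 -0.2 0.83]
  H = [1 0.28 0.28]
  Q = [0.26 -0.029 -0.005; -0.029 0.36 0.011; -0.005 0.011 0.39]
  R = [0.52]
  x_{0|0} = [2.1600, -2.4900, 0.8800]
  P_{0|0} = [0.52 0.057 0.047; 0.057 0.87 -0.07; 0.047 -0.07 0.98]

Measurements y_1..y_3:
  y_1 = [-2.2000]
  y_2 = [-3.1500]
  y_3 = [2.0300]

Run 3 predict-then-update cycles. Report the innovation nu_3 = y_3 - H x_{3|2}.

innov = [4.3383]

step 1: x^-=[2.2664, -2.6025, 1.1420]  P^-=[0.9164 0.0364 0.1486; 0.0364 1.1788 -0.0688; 0.1486 -0.0688 1.1218]  S=[1.7095]  K=[0.5663; 0.2031; 0.2594]  nu=[-4.0575]  x^+=[-0.0315, -3.4264, 0.0896]  P^+=[0.3681 -0.1602 -0.1025; -0.1602 1.1083 -0.1589; -0.1025 -0.1589 1.0068]
step 2: x^-=[-0.2896, -3.3025, 0.7609]  P^-=[0.6452 -0.1813 0.0697; -0.1813 1.4450 -0.1580; 0.0697 -0.1580 1.1855]  S=[1.2842]  K=[0.4781; 0.1395; 0.2783]  nu=[-2.1488]  x^+=[-1.3169, -3.6021, 0.1629]  P^+=[0.3517 -0.2669 -0.1012; -0.2669 1.4200 -0.2078; -0.1012 -0.2078 1.0860]
step 3: x^-=[-1.6515, -3.2540, 0.9083]  P^-=[0.6129 -0.2697 0.1014; -0.2697 1.7564 -0.2438; 0.1014 -0.2438 1.2670]  S=[1.2374]  K=[0.4572; 0.1243; 0.3135]  nu=[4.3383]  x^+=[0.3319, -2.7149, 2.2682]  P^+=[0.3542 -0.3400 -0.0759; -0.3400 1.7373 -0.2921; -0.0759 -0.2921 1.1454]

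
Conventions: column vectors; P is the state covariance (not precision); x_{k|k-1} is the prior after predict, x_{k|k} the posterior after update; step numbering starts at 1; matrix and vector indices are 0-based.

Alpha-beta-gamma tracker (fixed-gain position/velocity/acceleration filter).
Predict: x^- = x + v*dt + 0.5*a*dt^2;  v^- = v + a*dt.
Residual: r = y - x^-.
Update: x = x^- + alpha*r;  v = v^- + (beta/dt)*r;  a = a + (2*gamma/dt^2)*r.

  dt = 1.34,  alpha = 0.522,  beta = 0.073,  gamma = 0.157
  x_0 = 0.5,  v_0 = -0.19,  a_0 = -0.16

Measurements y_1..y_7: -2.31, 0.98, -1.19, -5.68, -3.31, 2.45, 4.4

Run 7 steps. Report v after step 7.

v_post = 1.9265

step 1: x_pred=0.1018  r=-2.4118  x^+=-1.1572  v^+=-0.5358  a^+=-0.5817
step 2: x_pred=-2.3974  r=3.3774  x^+=-0.6344  v^+=-1.1313  a^+=0.0089
step 3: x_pred=-2.1424  r=0.9524  x^+=-1.6453  v^+=-1.0676  a^+=0.1754
step 4: x_pred=-2.9183  r=-2.7617  x^+=-4.3599  v^+=-0.9829  a^+=-0.3075
step 5: x_pred=-5.9531  r=2.6431  x^+=-4.5734  v^+=-1.2510  a^+=0.1547
step 6: x_pred=-6.1109  r=8.5609  x^+=-1.6421  v^+=-0.5774  a^+=1.6518
step 7: x_pred=-0.9328  r=5.3328  x^+=1.8509  v^+=1.9265  a^+=2.5843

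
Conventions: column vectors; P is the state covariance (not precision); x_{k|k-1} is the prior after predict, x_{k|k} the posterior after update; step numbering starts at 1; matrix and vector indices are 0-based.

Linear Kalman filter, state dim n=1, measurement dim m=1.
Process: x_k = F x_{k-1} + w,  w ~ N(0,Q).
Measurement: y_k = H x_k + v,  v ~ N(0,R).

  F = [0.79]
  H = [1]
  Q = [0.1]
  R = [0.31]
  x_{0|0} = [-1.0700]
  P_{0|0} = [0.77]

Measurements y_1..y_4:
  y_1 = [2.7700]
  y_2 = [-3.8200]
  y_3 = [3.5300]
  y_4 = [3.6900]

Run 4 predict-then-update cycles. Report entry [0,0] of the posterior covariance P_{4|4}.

step 1: x^-=[-0.8453]  P^-=[0.5806]  S=[0.8906]  K=[0.6519]  nu=[3.6153]  x^+=[1.5115]  P^+=[0.2021]
step 2: x^-=[1.1941]  P^-=[0.2261]  S=[0.5361]  K=[0.4218]  nu=[-5.0141]  x^+=[-0.9207]  P^+=[0.1308]
step 3: x^-=[-0.7274]  P^-=[0.1816]  S=[0.4916]  K=[0.3694]  nu=[4.2574]  x^+=[0.8453]  P^+=[0.1145]
step 4: x^-=[0.6678]  P^-=[0.1715]  S=[0.4815]  K=[0.3561]  nu=[3.0222]  x^+=[1.7441]  P^+=[0.1104]

P_post[0,0] = 0.1104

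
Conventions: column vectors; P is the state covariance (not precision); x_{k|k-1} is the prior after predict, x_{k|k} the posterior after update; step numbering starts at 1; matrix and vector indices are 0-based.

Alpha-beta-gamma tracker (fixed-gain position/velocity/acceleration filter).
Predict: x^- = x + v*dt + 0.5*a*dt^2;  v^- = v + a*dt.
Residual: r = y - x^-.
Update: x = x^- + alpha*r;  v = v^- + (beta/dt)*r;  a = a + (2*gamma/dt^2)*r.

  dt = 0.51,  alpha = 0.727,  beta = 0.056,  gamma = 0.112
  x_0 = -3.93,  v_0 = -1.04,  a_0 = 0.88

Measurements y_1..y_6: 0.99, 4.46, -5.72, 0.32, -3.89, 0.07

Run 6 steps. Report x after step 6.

step 1: x_pred=-4.3460  r=5.3360  x^+=-0.4667  v^+=-0.0053  a^+=5.4754
step 2: x_pred=0.2427  r=4.2173  x^+=3.3087  v^+=3.2502  a^+=9.1074
step 3: x_pred=6.1507  r=-11.8707  x^+=-2.4793  v^+=6.5915  a^+=-1.1158
step 4: x_pred=0.7373  r=-0.4173  x^+=0.4339  v^+=5.9767  a^+=-1.4751
step 5: x_pred=3.2902  r=-7.1802  x^+=-1.9298  v^+=4.4360  a^+=-7.6587
step 6: x_pred=-0.6635  r=0.7335  x^+=-0.1302  v^+=0.6105  a^+=-7.0271

x_post = -0.1302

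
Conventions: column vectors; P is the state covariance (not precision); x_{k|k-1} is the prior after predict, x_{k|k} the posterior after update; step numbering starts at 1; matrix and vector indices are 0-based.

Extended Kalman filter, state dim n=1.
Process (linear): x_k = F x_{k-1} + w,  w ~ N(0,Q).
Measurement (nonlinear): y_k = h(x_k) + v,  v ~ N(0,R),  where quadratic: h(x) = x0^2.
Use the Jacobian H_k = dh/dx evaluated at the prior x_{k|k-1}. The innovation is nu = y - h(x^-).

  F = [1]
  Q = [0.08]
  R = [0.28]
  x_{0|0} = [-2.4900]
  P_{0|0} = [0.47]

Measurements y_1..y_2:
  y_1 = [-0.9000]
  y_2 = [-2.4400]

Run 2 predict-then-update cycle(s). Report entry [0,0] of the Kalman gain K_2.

step 1: x^-=[-2.4900]  P^-=[0.5500]  H_jac=[-4.9800]  S=[13.9202]  K=[-0.1968]  nu=[-7.1001]  x^+=[-1.0930]  P^+=[0.0111]
step 2: x^-=[-1.0930]  P^-=[0.0911]  H_jac=[-2.1859]  S=[0.7151]  K=[-0.2784]  nu=[-3.6346]  x^+=[-0.0813]  P^+=[0.0357]

K[0,0] = -0.2784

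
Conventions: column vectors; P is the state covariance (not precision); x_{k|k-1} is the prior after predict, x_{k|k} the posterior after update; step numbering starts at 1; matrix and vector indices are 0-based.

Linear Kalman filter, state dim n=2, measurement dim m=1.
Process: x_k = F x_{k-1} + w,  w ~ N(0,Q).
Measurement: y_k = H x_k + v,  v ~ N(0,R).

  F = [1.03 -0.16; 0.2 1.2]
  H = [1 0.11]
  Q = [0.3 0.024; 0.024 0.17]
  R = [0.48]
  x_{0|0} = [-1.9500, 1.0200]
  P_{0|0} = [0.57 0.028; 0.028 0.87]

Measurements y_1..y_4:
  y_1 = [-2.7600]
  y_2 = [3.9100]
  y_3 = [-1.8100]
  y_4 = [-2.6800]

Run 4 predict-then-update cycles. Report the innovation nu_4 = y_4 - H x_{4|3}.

innov = [-1.9424]

step 1: x^-=[-2.1717, 0.8340]  P^-=[0.9178 0.0081; 0.0081 1.4590]  S=[1.4172]  K=[0.6482; 0.1190]  nu=[-0.6800]  x^+=[-2.6125, 0.7531]  P^+=[0.3223 -0.1012; -0.1012 1.4390]
step 2: x^-=[-2.8114, 0.3812]  P^-=[0.7121 -0.3077; -0.3077 2.2065]  S=[1.1511]  K=[0.5892; -0.0565]  nu=[6.6795]  x^+=[1.1243, 0.0039]  P^+=[0.3125 -0.2694; -0.2694 2.2028]
step 3: x^-=[1.1574, 0.2296]  P^-=[0.7767 -0.6589; -0.6589 3.2252]  S=[1.1507]  K=[0.6120; -0.2643]  nu=[-2.9926]  x^+=[-0.6740, 1.0206]  P^+=[0.3457 -0.4728; -0.4728 3.1448]
step 4: x^-=[-0.8575, 1.0900]  P^-=[0.9031 -1.0778; -1.0778 4.4854]  S=[1.2003]  K=[0.6537; -0.4869]  nu=[-1.9424]  x^+=[-2.1272, 2.0357]  P^+=[0.3903 -0.6958; -0.6958 4.2008]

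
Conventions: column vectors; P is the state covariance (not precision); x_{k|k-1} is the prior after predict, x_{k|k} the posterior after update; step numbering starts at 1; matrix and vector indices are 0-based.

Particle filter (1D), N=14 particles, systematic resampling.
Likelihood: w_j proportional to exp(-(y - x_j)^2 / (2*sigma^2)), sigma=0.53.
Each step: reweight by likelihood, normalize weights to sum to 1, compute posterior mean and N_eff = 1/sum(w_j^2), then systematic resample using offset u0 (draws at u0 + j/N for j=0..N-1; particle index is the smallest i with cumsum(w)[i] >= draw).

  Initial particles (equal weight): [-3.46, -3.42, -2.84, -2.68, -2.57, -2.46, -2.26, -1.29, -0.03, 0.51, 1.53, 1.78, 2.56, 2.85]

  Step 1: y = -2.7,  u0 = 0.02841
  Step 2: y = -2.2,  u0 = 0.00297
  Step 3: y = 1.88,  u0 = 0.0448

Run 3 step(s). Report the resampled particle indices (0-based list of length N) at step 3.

resampled_idx = [11, 11, 11, 11, 11, 12, 12, 12, 12, 13, 13, 13, 13, 13]

step 1: w=[0.0671, 0.0746, 0.1812, 0.1875, 0.1820, 0.1693, 0.1329, 0.0054, 0.0000, 0.0000, 0.0000, 0.0000, 0.0000, 0.0000]  mean=-2.6958  Neff=6.3482  idx=[0, 1, 2, 2, 2, 3, 3, 4, 4, 4, 5, 5, 6, 6]
step 2: w=[0.0066, 0.0078, 0.0535, 0.0535, 0.0535, 0.0736, 0.0736, 0.0869, 0.0869, 0.0869, 0.0983, 0.0983, 0.1102, 0.1102]  mean=-2.5521  Neff=11.6511  idx=[0, 3, 4, 5, 6, 7, 8, 9, 9, 10, 11, 12, 12, 13]
step 3: w=[0.0000, 0.0000, 0.0000, 0.0005, 0.0005, 0.0028, 0.0028, 0.0028, 0.0028, 0.0156, 0.0156, 0.3189, 0.3189, 0.3189]  mean=-2.2701  Neff=3.2724  idx=[11, 11, 11, 11, 11, 12, 12, 12, 12, 13, 13, 13, 13, 13]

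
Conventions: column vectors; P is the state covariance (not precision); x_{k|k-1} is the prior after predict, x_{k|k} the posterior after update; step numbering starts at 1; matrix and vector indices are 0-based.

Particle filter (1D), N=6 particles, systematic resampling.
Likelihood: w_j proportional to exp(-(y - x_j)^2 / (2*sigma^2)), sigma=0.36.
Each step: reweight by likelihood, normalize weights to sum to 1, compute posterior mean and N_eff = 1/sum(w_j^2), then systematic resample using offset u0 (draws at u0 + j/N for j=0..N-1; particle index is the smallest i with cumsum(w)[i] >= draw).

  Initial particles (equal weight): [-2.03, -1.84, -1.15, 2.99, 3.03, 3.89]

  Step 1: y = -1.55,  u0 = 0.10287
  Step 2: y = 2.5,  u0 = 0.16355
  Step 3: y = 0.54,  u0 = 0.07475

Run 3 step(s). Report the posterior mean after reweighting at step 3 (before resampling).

step 1: w=[0.2457, 0.4320, 0.3223, 0.0000, 0.0000, 0.0000]  mean=-1.6643  Neff=2.8500  idx=[0, 1, 1, 1, 2, 2]
step 2: w=[0.0000, 0.0000, 0.0000, 0.0000, 0.5000, 0.5000]  mean=-1.1500  Neff=2.0000  idx=[4, 4, 4, 5, 5, 5]
step 3: w=[0.1667, 0.1667, 0.1667, 0.1667, 0.1667, 0.1667]  mean=-1.1500  Neff=6.0000  idx=[0, 1, 2, 3, 4, 5]

post_mean = -1.1500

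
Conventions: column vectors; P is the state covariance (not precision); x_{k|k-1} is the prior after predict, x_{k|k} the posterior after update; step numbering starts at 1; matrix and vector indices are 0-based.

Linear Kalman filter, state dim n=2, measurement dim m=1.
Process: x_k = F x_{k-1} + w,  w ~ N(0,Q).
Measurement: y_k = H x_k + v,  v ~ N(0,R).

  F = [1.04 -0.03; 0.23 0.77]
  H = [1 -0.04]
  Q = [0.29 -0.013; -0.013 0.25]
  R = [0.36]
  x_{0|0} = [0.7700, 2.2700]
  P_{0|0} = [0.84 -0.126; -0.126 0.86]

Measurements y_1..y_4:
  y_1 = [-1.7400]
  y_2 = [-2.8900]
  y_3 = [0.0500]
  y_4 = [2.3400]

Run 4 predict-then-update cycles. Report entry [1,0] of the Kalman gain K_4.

step 1: x^-=[0.7327, 1.9250]  P^-=[1.2072 0.0680; 0.0680 0.7597]  S=[1.5630]  K=[0.7706; 0.0241]  nu=[-2.3957]  x^+=[-1.1135, 1.8673]  P^+=[0.2790 0.0390; 0.0390 0.7588]
step 2: x^-=[-1.2141, 1.1817]  P^-=[0.5900 0.0672; 0.0672 0.7285]  S=[0.9458]  K=[0.6210; 0.0402]  nu=[-1.6287]  x^+=[-2.2254, 1.1162]  P^+=[0.2253 0.0436; 0.0436 0.7269]
step 3: x^-=[-2.3479, 0.3476]  P^-=[0.5316 0.0587; 0.0587 0.7083]  S=[0.8881]  K=[0.5960; 0.0342]  nu=[2.4118]  x^+=[-0.9105, 0.4300]  P^+=[0.2162 0.0406; 0.0406 0.7073]
step 4: x^-=[-0.9598, 0.1217]  P^-=[0.5219 0.0546; 0.0546 0.6952]  S=[0.8787]  K=[0.5915; 0.0305]  nu=[3.3047]  x^+=[0.9949, 0.2225]  P^+=[0.2145 0.0388; 0.0388 0.6944]

K[1,0] = 0.0305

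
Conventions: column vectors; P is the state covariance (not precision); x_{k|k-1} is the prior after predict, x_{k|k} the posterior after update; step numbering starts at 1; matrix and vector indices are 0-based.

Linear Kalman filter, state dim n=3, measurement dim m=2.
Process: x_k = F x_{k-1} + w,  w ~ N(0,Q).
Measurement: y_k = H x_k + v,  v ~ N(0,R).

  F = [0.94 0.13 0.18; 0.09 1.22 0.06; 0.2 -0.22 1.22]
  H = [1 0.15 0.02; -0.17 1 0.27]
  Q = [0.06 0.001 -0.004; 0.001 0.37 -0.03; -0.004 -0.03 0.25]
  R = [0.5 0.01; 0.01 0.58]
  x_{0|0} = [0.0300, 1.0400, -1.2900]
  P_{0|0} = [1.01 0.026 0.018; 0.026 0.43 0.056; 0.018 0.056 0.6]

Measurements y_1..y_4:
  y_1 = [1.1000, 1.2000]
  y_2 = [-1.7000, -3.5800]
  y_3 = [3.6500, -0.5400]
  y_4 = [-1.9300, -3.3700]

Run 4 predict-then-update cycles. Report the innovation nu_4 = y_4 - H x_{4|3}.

step 1: x^-=[-0.0688, 1.1941, -1.7966]  P^-=[0.9942 0.2053 0.3286; 0.2053 1.0345 0.0073; 0.3286 0.0073 1.1807]  S=[1.5927 0.2906; 0.2906 1.6333]  K=[0.6550 -0.0400; 0.1184 0.5922; 0.1981 0.1302]  nu=[1.0256, 0.4793]  x^+=[0.5838, 1.5993, -1.5310]  P^+=[0.3236 0.0092 0.1080; 0.0092 0.3987 -0.1945; 0.1080 -0.1945 1.0755]
step 2: x^-=[0.4811, 1.9118, -2.1030]  P^-=[0.4172 0.0775 0.3845; 0.0775 0.9446 -0.3242; 0.3845 -0.3242 2.0394]  S=[0.9759 0.2502; 0.2502 1.4487]  K=[0.4475 -0.0011; 0.0718 0.5702; 0.3741 0.0466]  nu=[-2.4258, -4.8422]  x^+=[-0.5992, -1.0232, -3.2359]  P^+=[0.2219 -0.0168 0.2161; -0.0168 0.4482 -0.4431; 0.2161 -0.4431 1.8909]
step 3: x^-=[-1.2787, -1.4963, -3.8425]  P^-=[0.3733 0.0068 0.6461; 0.0068 0.9795 -0.6389; 0.6461 -0.6389 3.4398]  S=[0.9207 0.2522; 0.2522 1.4144]  K=[0.4182 0.0087; -0.0032 0.5703; 0.6703 0.0077]  nu=[5.2300, 1.7764]  x^+=[0.9237, -0.4999, -0.3232]  P^+=[0.2103 -0.0592 0.3857; -0.0592 0.5204 -0.7396; 0.3857 -0.7396 3.0235]
step 4: x^-=[0.7451, -0.5462, -0.0996]  P^-=[0.4340 -0.0747 1.0635; -0.0747 1.0400 -1.0019; 1.0635 -1.0019 5.3742]  S=[0.9737 0.2713; 0.2713 1.4111]  K=[0.4530 0.0111; -0.0968 0.5729; 1.0516 -0.0120]  nu=[-2.5912, -2.6703]  x^+=[-0.4584, -1.8253, -2.7924]  P^+=[0.2313 -0.1112 0.5981; -0.1112 0.5978 -1.0569; 0.5981 -1.0569 4.3041]

innov = [-2.5912, -2.6703]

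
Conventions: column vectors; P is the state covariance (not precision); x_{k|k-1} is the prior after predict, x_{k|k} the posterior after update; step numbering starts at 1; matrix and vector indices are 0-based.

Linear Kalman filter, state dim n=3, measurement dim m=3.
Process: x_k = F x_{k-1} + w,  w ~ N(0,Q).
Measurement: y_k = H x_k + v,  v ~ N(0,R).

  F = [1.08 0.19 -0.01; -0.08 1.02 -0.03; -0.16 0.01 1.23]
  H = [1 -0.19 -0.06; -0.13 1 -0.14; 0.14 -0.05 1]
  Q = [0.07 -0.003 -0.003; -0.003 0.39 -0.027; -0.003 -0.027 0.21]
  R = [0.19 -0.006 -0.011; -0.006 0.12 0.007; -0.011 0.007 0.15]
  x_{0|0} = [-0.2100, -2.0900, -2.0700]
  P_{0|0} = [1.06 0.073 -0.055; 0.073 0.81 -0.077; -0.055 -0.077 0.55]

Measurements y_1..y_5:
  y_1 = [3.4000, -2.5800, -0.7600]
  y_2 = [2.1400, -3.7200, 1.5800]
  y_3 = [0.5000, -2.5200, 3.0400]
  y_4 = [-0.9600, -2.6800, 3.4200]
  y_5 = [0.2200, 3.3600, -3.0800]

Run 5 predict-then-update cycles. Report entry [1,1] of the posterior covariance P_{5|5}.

P_post[1,1] = 0.1015

step 1: x^-=[-0.6032, -2.0529, -2.5334]  P^-=[1.3671 0.1448 -0.2840; 0.1448 1.2325 -0.1289; -0.2840 -0.1289 1.0888]  S=[1.5816 -0.2185 -0.1418; -0.2185 1.3851 -0.2980; -0.1418 -0.2980 1.2001]  K=[0.8849 0.1576 0.0605; 0.0847 0.9237 0.0975; -0.1297 -0.0116 0.8614]  nu=[3.4611, -0.9602, 1.7552]  x^+=[2.4146, -2.4752, -1.4595]  P^+=[0.1715 0.0333 -0.0219; 0.0333 0.1183 0.0214; -0.0219 0.0214 0.1347]
step 2: x^-=[2.1521, -2.6741, -2.2063]  P^-=[0.2884 0.0416 -0.0589; 0.0416 0.5075 -0.0051; -0.0589 -0.0051 0.4272]  S=[0.4894 -0.0857 -0.0520; -0.0857 0.6292 -0.0737; -0.0520 -0.0737 0.5676]  K=[0.6023 0.1056 0.0327; 0.0378 0.8119 0.0654; -0.0967 -0.0190 0.7273]  nu=[-0.6526, -1.0750, 3.3513]  x^+=[1.7551, -3.3524, 0.3146]  P^+=[0.1167 0.0222 -0.0162; 0.0222 0.1029 0.0171; -0.0162 0.0171 0.1131]
step 3: x^-=[1.2555, -3.5692, 0.0726]  P^-=[0.2192 0.0312 -0.0424; 0.0312 0.4932 -0.0093; -0.0424 -0.0093 0.3909]  S=[0.4214 -0.0870 -0.0417; -0.0870 0.6175 -0.0748; -0.0417 -0.0748 0.5351]  K=[0.5343 0.0929 0.0300; 0.0251 0.8050 0.0592; -0.0859 -0.0207 0.7108]  nu=[-1.4293, 1.2226, 2.6132]  x^+=[0.6837, -2.4662, 2.0273]  P^+=[0.1035 0.0196 -0.0142; 0.0196 0.1017 0.0166; -0.0142 0.0166 0.1102]
step 4: x^-=[0.2496, -2.6310, 2.3596]  P^-=[0.2027 0.0293 -0.0375; 0.0293 0.4923 -0.0098; -0.0375 -0.0098 0.3854]  S=[0.4050 -0.0873 -0.0387; -0.0873 0.6171 -0.0752; -0.0387 -0.0752 0.5307]  K=[0.5146 0.0898 0.0303; 0.0218 0.8041 0.0585; -0.0819 -0.0207 0.7084]  nu=[-1.5679, 0.3138, 0.8939]  x^+=[-0.5020, -2.3607, 3.1148]  P^+=[0.0997 0.0190 -0.0135; 0.0190 0.1016 0.0166; -0.0135 0.0166 0.1097]
step 5: x^-=[-1.0218, -2.4612, 3.8879]  P^-=[0.1980 0.0289 -0.0358; 0.0289 0.4922 -0.0098; -0.0358 -0.0098 0.3842]  S=[0.4002 -0.0874 -0.0376; -0.0874 0.6170 -0.0753; -0.0376 -0.0753 0.5299]  K=[0.5086 0.0890 0.0307; 0.0209 0.8040 0.0584; -0.0805 -0.0205 0.7080]  nu=[1.0074, 6.2326, -6.9479]  x^+=[-0.1678, 2.1650, -1.2400]  P^+=[0.0985 0.0188 -0.0132; 0.0188 0.1015 0.0166; -0.0132 0.0166 0.1096]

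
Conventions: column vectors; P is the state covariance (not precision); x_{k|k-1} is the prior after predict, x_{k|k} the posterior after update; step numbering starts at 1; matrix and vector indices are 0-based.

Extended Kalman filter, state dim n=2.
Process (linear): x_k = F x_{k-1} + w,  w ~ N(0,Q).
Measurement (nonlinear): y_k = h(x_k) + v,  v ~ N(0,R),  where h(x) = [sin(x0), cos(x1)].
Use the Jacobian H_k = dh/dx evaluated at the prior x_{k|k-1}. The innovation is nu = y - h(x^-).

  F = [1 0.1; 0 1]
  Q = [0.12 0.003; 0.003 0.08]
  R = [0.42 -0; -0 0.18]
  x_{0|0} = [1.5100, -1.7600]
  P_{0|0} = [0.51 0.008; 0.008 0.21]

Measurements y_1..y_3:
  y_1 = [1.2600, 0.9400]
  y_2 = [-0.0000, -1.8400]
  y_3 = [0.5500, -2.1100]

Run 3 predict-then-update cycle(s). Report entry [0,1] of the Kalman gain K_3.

K[0,1] = 0.0354

step 1: x^-=[1.3340, -1.7600]  P^-=[0.6337 0.0320; 0.0320 0.2900]  H_jac=[0.2346 0.0000; 0.0000 0.9822]  S=[0.4549 0.0074; 0.0074 0.4597]  K=[0.3258 0.0631; 0.0065 0.6194]  nu=[0.2879, 1.1281]  x^+=[1.4990, -1.0594]  P^+=[0.5833 0.0116; 0.0116 0.1135]
step 2: x^-=[1.3931, -1.0594]  P^-=[0.7067 0.0259; 0.0259 0.1935]  H_jac=[0.1768 0.0000; 0.0000 0.8721]  S=[0.4421 0.0040; 0.0040 0.3272]  K=[0.2820 0.0657; 0.0057 0.5158]  nu=[-0.9843, -2.3294]  x^+=[0.9626, -2.2664]  P^+=[0.6700 0.0136; 0.0136 0.1065]
step 3: x^-=[0.7359, -2.2664]  P^-=[0.7938 0.0272; 0.0272 0.1865]  H_jac=[0.7412 0.0000; 0.0000 0.7677]  S=[0.8561 0.0155; 0.0155 0.2899]  K=[0.6866 0.0354; 0.0146 0.4930]  nu=[-0.1213, -1.4692]  x^+=[0.6007, -2.9925]  P^+=[0.3891 0.0083; 0.0083 0.1156]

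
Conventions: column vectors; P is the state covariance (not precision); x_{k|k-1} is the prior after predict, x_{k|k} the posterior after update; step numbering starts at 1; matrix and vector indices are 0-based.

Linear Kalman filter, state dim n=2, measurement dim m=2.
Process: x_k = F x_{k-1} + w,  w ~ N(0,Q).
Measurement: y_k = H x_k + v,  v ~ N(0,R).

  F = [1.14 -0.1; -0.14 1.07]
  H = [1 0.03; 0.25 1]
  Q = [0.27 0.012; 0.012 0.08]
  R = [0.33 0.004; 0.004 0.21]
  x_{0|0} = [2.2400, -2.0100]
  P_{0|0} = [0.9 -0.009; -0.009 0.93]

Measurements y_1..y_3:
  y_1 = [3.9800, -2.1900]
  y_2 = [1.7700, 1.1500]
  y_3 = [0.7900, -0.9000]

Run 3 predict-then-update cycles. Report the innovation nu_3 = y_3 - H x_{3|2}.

innov = [-2.5034, -0.0952]

step 1: x^-=[2.7546, -2.4643]  P^-=[1.4510 -0.2423; -0.2423 1.1651]  S=[1.7675 0.1576; 0.1576 1.3447]  K=[0.8174 -0.0062; -0.1926 0.8440]  nu=[1.2993, -0.4143]  x^+=[3.8192, -3.0642]  P^+=[0.2717 -0.0660; -0.0660 0.1930]
step 2: x^-=[4.6603, -3.8134]  P^-=[0.6400 -0.1334; -0.1334 0.3260]  S=[0.9623 0.0394; 0.0394 0.5093]  K=[0.6609 0.0011; -0.1525 0.5864]  nu=[-2.7759, 3.7983]  x^+=[2.8301, -1.1628]  P^+=[0.2197 -0.0520; -0.0520 0.1355]
step 3: x^-=[3.3426, -1.6404]  P^-=[0.5687 -0.1018; -0.1018 0.2551]  S=[0.8928 0.0513; 0.0513 0.4497]  K=[0.6325 0.0177; -0.1356 0.5261]  nu=[-2.5034, -0.0952]  x^+=[1.7575, -1.3510]  P^+=[0.2102 -0.0463; -0.0463 0.1215]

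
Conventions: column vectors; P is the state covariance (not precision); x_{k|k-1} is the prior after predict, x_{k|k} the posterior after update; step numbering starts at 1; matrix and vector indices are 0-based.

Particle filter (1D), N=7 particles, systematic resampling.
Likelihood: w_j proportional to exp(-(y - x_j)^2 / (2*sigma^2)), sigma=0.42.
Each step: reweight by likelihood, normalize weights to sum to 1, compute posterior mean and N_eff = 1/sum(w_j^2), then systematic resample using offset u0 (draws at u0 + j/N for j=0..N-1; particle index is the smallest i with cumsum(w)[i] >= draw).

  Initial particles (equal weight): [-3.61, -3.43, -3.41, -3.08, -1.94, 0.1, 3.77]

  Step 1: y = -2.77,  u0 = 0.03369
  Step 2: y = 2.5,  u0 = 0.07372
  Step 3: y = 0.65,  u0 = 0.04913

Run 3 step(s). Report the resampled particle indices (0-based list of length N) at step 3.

step 1: w=[0.0824, 0.1771, 0.1906, 0.4635, 0.0864, 0.0000, 0.0000]  mean=-3.1501  Neff=3.3691  idx=[0, 1, 2, 3, 3, 3, 3]
step 2: w=[0.0000, 0.0000, 0.0000, 0.2500, 0.2500, 0.2500, 0.2500]  mean=-3.0800  Neff=4.0001  idx=[3, 3, 4, 5, 5, 6, 6]
step 3: w=[0.1429, 0.1429, 0.1429, 0.1429, 0.1429, 0.1429, 0.1429]  mean=-3.0800  Neff=7.0000  idx=[0, 1, 2, 3, 4, 5, 6]

resampled_idx = [0, 1, 2, 3, 4, 5, 6]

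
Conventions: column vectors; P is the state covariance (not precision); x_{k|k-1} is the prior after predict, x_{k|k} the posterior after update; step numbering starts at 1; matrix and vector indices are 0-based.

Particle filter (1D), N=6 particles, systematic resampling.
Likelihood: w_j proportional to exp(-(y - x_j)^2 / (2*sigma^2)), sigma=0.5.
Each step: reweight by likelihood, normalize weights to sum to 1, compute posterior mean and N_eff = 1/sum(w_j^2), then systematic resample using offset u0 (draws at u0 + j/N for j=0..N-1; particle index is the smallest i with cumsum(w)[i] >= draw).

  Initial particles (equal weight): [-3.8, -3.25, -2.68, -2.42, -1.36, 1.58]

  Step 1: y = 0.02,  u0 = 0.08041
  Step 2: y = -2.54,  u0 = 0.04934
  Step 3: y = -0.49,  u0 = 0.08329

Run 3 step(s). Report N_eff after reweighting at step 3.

N_eff = 6.0000

step 1: w=[0.0000, 0.0000, 0.0000, 0.0002, 0.7422, 0.2576]  mean=-0.6031  Neff=1.6202  idx=[4, 4, 4, 4, 5, 5]
step 2: w=[0.2500, 0.2500, 0.2500, 0.2500, 0.0000, 0.0000]  mean=-1.3600  Neff=4.0000  idx=[0, 0, 1, 2, 2, 3]
step 3: w=[0.1667, 0.1667, 0.1667, 0.1667, 0.1667, 0.1667]  mean=-1.3600  Neff=6.0000  idx=[0, 1, 2, 3, 4, 5]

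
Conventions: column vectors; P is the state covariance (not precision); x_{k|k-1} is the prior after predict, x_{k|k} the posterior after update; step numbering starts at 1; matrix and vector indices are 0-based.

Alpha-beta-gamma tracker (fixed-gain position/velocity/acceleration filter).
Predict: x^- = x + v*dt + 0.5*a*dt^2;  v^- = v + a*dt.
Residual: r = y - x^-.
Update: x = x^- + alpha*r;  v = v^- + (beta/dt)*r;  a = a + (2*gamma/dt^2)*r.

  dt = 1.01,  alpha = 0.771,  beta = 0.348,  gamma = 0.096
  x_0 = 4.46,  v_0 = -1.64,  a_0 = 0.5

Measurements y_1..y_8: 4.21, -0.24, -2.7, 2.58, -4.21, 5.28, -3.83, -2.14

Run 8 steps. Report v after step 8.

step 1: x_pred=3.0586  r=1.1514  x^+=3.9463  v^+=-0.7383  a^+=0.7167
step 2: x_pred=3.5662  r=-3.8062  x^+=0.6316  v^+=-1.3259  a^+=0.0003
step 3: x_pred=-0.7073  r=-1.9927  x^+=-2.2437  v^+=-2.0121  a^+=-0.3747
step 4: x_pred=-4.4671  r=7.0471  x^+=0.9662  v^+=0.0375  a^+=0.9516
step 5: x_pred=1.4895  r=-5.6995  x^+=-2.9048  v^+=-0.9651  a^+=-0.1211
step 6: x_pred=-3.9414  r=9.2214  x^+=3.1683  v^+=2.0898  a^+=1.6145
step 7: x_pred=6.1025  r=-9.9325  x^+=-1.5555  v^+=0.2982  a^+=-0.2549
step 8: x_pred=-1.3843  r=-0.7557  x^+=-1.9669  v^+=-0.2197  a^+=-0.3972

v_post = -0.2197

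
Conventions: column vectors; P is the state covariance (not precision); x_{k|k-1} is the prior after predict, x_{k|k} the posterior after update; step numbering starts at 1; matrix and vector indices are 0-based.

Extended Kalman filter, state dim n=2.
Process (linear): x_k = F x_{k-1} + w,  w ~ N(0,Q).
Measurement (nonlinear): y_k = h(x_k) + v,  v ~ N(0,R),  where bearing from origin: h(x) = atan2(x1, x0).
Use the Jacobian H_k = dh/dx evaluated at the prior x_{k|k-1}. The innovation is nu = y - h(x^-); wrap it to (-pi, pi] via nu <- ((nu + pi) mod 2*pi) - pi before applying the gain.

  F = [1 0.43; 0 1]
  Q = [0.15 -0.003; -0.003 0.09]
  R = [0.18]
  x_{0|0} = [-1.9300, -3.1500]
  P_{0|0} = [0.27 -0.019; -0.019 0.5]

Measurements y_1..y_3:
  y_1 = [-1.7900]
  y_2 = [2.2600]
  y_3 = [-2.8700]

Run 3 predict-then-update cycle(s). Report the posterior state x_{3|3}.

step 1: x^-=[-3.2845, -3.1500]  P^-=[0.4961 0.1930; 0.1930 0.5900]  H_jac=[0.1521 -0.1586]  S=[0.1970]  K=[0.2277; -0.3260]  nu=[0.5871]  x^+=[-3.1508, -3.3414]  P^+=[0.4859 0.2076; 0.2076 0.5691]
step 2: x^-=[-4.5876, -3.3414]  P^-=[0.9197 0.4493; 0.4493 0.6591]  H_jac=[0.1037 -0.1424]  S=[0.1900]  K=[0.1653; -0.2487]  nu=[-1.5111]  x^+=[-4.8374, -2.9655]  P^+=[0.9145 0.4571; 0.4571 0.6473]
step 3: x^-=[-6.1126, -2.9655]  P^-=[1.5773 0.7325; 0.7325 0.7373]  H_jac=[0.0642 -0.1324]  S=[0.1870]  K=[0.0232; -0.2705]  nu=[-0.1801]  x^+=[-6.1168, -2.9168]  P^+=[1.5772 0.7336; 0.7336 0.7236]

x_post = [-6.1168, -2.9168]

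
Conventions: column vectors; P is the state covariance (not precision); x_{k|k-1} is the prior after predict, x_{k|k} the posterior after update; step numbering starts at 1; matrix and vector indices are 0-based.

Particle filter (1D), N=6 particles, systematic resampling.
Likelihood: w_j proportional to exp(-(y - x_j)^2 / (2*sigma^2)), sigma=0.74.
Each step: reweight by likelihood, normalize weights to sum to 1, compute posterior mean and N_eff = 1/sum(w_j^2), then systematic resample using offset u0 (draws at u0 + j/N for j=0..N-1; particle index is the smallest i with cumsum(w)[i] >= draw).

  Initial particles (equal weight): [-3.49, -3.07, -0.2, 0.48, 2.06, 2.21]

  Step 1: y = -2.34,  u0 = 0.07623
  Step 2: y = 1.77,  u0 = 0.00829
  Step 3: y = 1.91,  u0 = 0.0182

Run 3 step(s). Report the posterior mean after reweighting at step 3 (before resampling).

post_mean = -3.0716

step 1: w=[0.3216, 0.6613, 0.0164, 0.0008, 0.0000, 0.0000]  mean=-3.1552  Neff=1.8487  idx=[0, 0, 1, 1, 1, 1]
step 2: w=[0.0051, 0.0051, 0.2474, 0.2474, 0.2474, 0.2474]  mean=-3.0743  Neff=4.0827  idx=[1, 2, 3, 4, 4, 5]
step 3: w=[0.0037, 0.1993, 0.1993, 0.1993, 0.1993, 0.1993]  mean=-3.0716  Neff=5.0371  idx=[1, 1, 2, 3, 4, 5]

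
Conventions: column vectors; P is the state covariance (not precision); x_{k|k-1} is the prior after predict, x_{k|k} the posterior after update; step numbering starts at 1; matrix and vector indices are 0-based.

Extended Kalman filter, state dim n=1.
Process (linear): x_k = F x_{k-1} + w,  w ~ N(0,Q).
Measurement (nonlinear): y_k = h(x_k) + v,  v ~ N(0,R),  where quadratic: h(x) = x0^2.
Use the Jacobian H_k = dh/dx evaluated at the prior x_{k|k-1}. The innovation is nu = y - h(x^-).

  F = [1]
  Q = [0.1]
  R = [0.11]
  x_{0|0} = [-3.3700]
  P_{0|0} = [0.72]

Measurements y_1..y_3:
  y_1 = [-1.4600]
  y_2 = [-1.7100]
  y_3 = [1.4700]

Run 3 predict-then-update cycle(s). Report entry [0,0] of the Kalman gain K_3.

step 1: x^-=[-3.3700]  P^-=[0.8200]  H_jac=[-6.7400]  S=[37.3606]  K=[-0.1479]  nu=[-12.8169]  x^+=[-1.4740]  P^+=[0.0024]
step 2: x^-=[-1.4740]  P^-=[0.1024]  H_jac=[-2.9480]  S=[1.0000]  K=[-0.3019]  nu=[-3.8826]  x^+=[-0.3018]  P^+=[0.0113]
step 3: x^-=[-0.3018]  P^-=[0.1113]  H_jac=[-0.6036]  S=[0.1505]  K=[-0.4461]  nu=[1.3789]  x^+=[-0.9170]  P^+=[0.0813]

K[0,0] = -0.4461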